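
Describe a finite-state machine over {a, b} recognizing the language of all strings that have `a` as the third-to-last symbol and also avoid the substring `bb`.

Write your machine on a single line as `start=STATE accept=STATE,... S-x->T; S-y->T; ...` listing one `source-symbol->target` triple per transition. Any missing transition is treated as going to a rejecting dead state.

Handle the two conditions separately and then intersect. The first has 15 states tracking the last 3 symbols read; the second has 3 states tracking partial matches of the forbidden pattern `bb`. A product state is a pair (one from each), accepting exactly when both do.
With 20 states:
          a    b  
>  S0     S1   S2 
   S1     S3   S4 
   S2     S5   S6 
   S3     S7   S8 
   S4     S9  S10 
   S5    S11  S12 
   S6    S13  S14 
 * S7     S7   S8 
 * S8     S9  S10 
 * S9    S11  S12 
   S10   S13  S14 
   S11    S7   S8 
   S12    S9  S10 
   S13   S15  S16 
   S14   S13  S14 
   S15   S17  S18 
   S16   S19  S10 
   S17   S17  S18 
   S18   S19  S10 
   S19   S15  S16 
(> = start, * = accepting)

start=S0; accept=S7,S8,S9; S0-a->S1; S0-b->S2; S1-a->S3; S1-b->S4; S2-a->S5; S2-b->S6; S3-a->S7; S3-b->S8; S4-a->S9; S4-b->S10; S5-a->S11; S5-b->S12; S6-a->S13; S6-b->S14; S7-a->S7; S7-b->S8; S8-a->S9; S8-b->S10; S9-a->S11; S9-b->S12; S10-a->S13; S10-b->S14; S11-a->S7; S11-b->S8; S12-a->S9; S12-b->S10; S13-a->S15; S13-b->S16; S14-a->S13; S14-b->S14; S15-a->S17; S15-b->S18; S16-a->S19; S16-b->S10; S17-a->S17; S17-b->S18; S18-a->S19; S18-b->S10; S19-a->S15; S19-b->S16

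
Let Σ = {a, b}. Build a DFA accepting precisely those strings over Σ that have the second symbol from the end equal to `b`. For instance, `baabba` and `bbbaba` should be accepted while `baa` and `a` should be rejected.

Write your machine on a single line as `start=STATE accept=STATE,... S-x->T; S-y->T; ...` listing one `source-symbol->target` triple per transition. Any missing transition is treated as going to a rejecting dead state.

Because acceptance depends on a position counted from the end, the machine has to buffer the most recent 2 symbols. Make each state the string of the last up-to-2 symbols read; on input `x` shift the window left and append `x`. Accept when the buffered window has length 2 and begins with `b`.
With 7 states:
        a   b  
>  q0   q1  q2 
   q1   q3  q4 
   q2   q5  q6 
   q3   q3  q4 
   q4   q5  q6 
 * q5   q3  q4 
 * q6   q5  q6 
(> = start, * = accepting)

start=q0; accept=q5,q6; q0-a->q1; q0-b->q2; q1-a->q3; q1-b->q4; q2-a->q5; q2-b->q6; q3-a->q3; q3-b->q4; q4-a->q5; q4-b->q6; q5-a->q3; q5-b->q4; q6-a->q5; q6-b->q6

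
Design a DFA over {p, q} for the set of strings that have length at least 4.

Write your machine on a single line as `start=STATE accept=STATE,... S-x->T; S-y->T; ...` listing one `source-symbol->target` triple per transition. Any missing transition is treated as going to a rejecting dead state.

start=S0; accept=S4,S5; S0-p->S1; S0-q->S1; S1-p->S2; S1-q->S2; S2-p->S3; S2-q->S3; S3-p->S4; S3-q->S4; S4-p->S5; S4-q->S5; S5-p->S5; S5-q->S5

We only need to distinguish lengths 0, 1, …, 4, and '>4'. Chain S0 → S1 → S2 → S3 → S4 → S5 on every symbol, with S5 looping. Accepting states: {S4, S5}.
6 states suffice.
        p   q  
>  S0   S1  S1 
   S1   S2  S2 
   S2   S3  S3 
   S3   S4  S4 
 * S4   S5  S5 
 * S5   S5  S5 
(> = start, * = accepting)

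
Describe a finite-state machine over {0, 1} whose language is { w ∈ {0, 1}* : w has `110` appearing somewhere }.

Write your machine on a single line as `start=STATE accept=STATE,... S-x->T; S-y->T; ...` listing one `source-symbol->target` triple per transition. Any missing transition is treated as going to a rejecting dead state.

start=q0; accept=q3; q0-0->q0; q0-1->q1; q1-0->q0; q1-1->q2; q2-0->q3; q2-1->q2; q3-0->q3; q3-1->q3

Track how much of `110` has been matched so far: state q0 is no progress, q3 is the absorbing accept state reached once `110` has occurred. Intermediate states record partial matches; on a mismatch, fall back to the longest reusable overlap.
A 4-state machine:
        0   1  
>  q0   q0  q1 
   q1   q0  q2 
   q2   q3  q2 
 * q3   q3  q3 
(> = start, * = accepting)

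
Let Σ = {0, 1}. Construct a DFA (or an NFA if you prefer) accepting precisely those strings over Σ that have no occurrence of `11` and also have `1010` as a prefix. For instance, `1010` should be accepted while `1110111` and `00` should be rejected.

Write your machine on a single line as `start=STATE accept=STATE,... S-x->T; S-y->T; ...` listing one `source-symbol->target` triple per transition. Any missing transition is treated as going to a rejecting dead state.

start=q0; accept=q7,q8; q0-0->q1; q0-1->q2; q1-0->q1; q1-1->q3; q2-0->q4; q2-1->q5; q3-0->q1; q3-1->q5; q4-0->q1; q4-1->q6; q5-0->q5; q5-1->q5; q6-0->q7; q6-1->q5; q7-0->q7; q7-1->q8; q8-0->q7; q8-1->q9; q9-0->q9; q9-1->q9

Handle the two conditions separately and then intersect. The first has 3 states tracking partial matches of the forbidden pattern `11`; the second has 6 states tracking whether the input so far still matches the prefix `1010`. A product state is a pair (one from each), accepting exactly when both do.
10 states suffice.
        0   1  
>  q0   q1  q2 
   q1   q1  q3 
   q2   q4  q5 
   q3   q1  q5 
   q4   q1  q6 
   q5   q5  q5 
   q6   q7  q5 
 * q7   q7  q8 
 * q8   q7  q9 
   q9   q9  q9 
(> = start, * = accepting)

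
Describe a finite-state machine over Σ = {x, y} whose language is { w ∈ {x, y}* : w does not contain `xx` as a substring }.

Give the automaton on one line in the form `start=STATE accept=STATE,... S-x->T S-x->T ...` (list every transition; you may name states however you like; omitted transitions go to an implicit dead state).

This is the complement of 'contains `xx`'. Use the same substring-matching states — S0 through S2 holding how much of `xx` has just been matched — but flip the accepting set: everything except the trap S2 accepts.
        x   y  
>* S0   S1  S0 
 * S1   S2  S0 
   S2   S2  S2 
(> = start, * = accepting)

start=S0 accept=S0,S1 S0-x->S1 S0-y->S0 S1-x->S2 S1-y->S0 S2-x->S2 S2-y->S2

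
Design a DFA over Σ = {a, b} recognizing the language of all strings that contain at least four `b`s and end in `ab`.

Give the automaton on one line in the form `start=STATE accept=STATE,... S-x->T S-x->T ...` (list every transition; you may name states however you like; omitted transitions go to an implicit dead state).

Run two small machines in parallel and take their product. One (6 states) tracks the count of `b`s, saturating at 5; the other (3 states) tracks how much of the suffix `ab` has currently been matched. Each combined state is a pair, one component from each; accept when both components accept. Equivalent product states are then merged.
With 6 states:
        a   b  
>  q0   q0  q1 
   q1   q1  q2 
   q2   q2  q3 
   q3   q4  q3 
   q4   q4  q5 
 * q5   q4  q3 
(> = start, * = accepting)

start=q0 accept=q5 q0-a->q0 q0-b->q1 q1-a->q1 q1-b->q2 q2-a->q2 q2-b->q3 q3-a->q4 q3-b->q3 q4-a->q4 q4-b->q5 q5-a->q4 q5-b->q3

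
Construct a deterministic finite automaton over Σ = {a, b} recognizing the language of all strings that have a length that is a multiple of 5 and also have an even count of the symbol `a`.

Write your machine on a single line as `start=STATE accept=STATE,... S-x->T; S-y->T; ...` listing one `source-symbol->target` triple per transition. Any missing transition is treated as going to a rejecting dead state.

Run two small machines in parallel and take their product. One (5 states) tracks the input length modulo 5; the other (2 states) tracks the count of `a`s modulo 2. Each combined state is a pair, one component from each; accept when both components accept.
A 10-state machine:
        a   b  
>* S0   S1  S2 
   S1   S3  S4 
   S2   S4  S3 
   S3   S5  S6 
   S4   S6  S5 
   S5   S7  S8 
   S6   S8  S7 
   S7   S9  S0 
   S8   S0  S9 
   S9   S2  S1 
(> = start, * = accepting)

start=S0; accept=S0; S0-a->S1; S0-b->S2; S1-a->S3; S1-b->S4; S2-a->S4; S2-b->S3; S3-a->S5; S3-b->S6; S4-a->S6; S4-b->S5; S5-a->S7; S5-b->S8; S6-a->S8; S6-b->S7; S7-a->S9; S7-b->S0; S8-a->S0; S8-b->S9; S9-a->S2; S9-b->S1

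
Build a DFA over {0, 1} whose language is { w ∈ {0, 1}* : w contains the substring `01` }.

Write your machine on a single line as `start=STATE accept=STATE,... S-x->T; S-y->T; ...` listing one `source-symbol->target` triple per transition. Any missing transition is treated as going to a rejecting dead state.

start=q0; accept=q2; q0-0->q1; q0-1->q0; q1-0->q1; q1-1->q2; q2-0->q2; q2-1->q2

Track how much of `01` has been matched so far: state q0 is no progress, q2 is the absorbing accept state reached once `01` has occurred. Intermediate states record partial matches; on a mismatch, fall back to the longest reusable overlap.
3 states suffice.
        0   1  
>  q0   q1  q0 
   q1   q1  q2 
 * q2   q2  q2 
(> = start, * = accepting)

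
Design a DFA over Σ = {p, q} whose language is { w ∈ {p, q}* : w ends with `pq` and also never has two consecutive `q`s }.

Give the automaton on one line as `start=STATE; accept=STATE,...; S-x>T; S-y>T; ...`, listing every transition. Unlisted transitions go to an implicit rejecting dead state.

Handle the two conditions separately and then intersect. The first has 3 states tracking how much of the suffix `pq` has currently been matched; the second has 3 states tracking partial matches of the forbidden pattern `qq`. A product state is a pair (one from each), accepting exactly when both do. After merging equivalent states the machine shrinks.
        p   q  
>  s0   s1  s2 
   s1   s1  s3 
   s2   s1  s4 
 * s3   s1  s4 
   s4   s4  s4 
(> = start, * = accepting)

start=s0; accept=s3; s0-p>s1; s0-q>s2; s1-p>s1; s1-q>s3; s2-p>s1; s2-q>s4; s3-p>s1; s3-q>s4; s4-p>s4; s4-q>s4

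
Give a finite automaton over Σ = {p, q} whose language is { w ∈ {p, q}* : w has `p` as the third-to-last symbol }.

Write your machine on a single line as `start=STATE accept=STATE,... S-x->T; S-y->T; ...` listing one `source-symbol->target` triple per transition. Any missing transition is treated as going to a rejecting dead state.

start=S0; accept=S7,S8,S9,S10; S0-p->S1; S0-q->S2; S1-p->S3; S1-q->S4; S2-p->S5; S2-q->S6; S3-p->S7; S3-q->S8; S4-p->S9; S4-q->S10; S5-p->S11; S5-q->S12; S6-p->S13; S6-q->S14; S7-p->S7; S7-q->S8; S8-p->S9; S8-q->S10; S9-p->S11; S9-q->S12; S10-p->S13; S10-q->S14; S11-p->S7; S11-q->S8; S12-p->S9; S12-q->S10; S13-p->S11; S13-q->S12; S14-p->S13; S14-q->S14

Because acceptance depends on a position counted from the end, the machine has to buffer the most recent 3 symbols. Make each state the string of the last up-to-3 symbols read; on input `x` shift the window left and append `x`. Accept when the buffered window has length 3 and begins with `p`.
With 15 states:
          p    q  
>  S0     S1   S2 
   S1     S3   S4 
   S2     S5   S6 
   S3     S7   S8 
   S4     S9  S10 
   S5    S11  S12 
   S6    S13  S14 
 * S7     S7   S8 
 * S8     S9  S10 
 * S9    S11  S12 
 * S10   S13  S14 
   S11    S7   S8 
   S12    S9  S10 
   S13   S11  S12 
   S14   S13  S14 
(> = start, * = accepting)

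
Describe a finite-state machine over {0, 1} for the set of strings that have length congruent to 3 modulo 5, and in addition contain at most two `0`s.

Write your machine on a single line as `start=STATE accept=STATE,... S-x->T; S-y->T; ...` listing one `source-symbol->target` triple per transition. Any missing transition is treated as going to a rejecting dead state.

Run two small machines in parallel and take their product. One (5 states) tracks the input length modulo 5; the other (4 states) tracks the count of `0`s, saturating at 3. Each combined state is a pair, one component from each; accept when both components accept. Equivalent product states are then merged.
A 16-state machine:
          0    1  
>  S0     S1   S2 
   S1     S3   S4 
   S2     S4   S5 
   S3     S6   S7 
   S4     S7   S8 
   S5     S8   S9 
   S6     S6   S6 
 * S7     S6  S10 
 * S8    S10  S11 
 * S9    S11  S12 
   S10    S6  S13 
   S11   S13  S14 
   S12   S14   S0 
   S13    S6  S15 
   S14   S15   S1 
   S15    S6   S3 
(> = start, * = accepting)

start=S0; accept=S7,S8,S9; S0-0->S1; S0-1->S2; S1-0->S3; S1-1->S4; S2-0->S4; S2-1->S5; S3-0->S6; S3-1->S7; S4-0->S7; S4-1->S8; S5-0->S8; S5-1->S9; S6-0->S6; S6-1->S6; S7-0->S6; S7-1->S10; S8-0->S10; S8-1->S11; S9-0->S11; S9-1->S12; S10-0->S6; S10-1->S13; S11-0->S13; S11-1->S14; S12-0->S14; S12-1->S0; S13-0->S6; S13-1->S15; S14-0->S15; S14-1->S1; S15-0->S6; S15-1->S3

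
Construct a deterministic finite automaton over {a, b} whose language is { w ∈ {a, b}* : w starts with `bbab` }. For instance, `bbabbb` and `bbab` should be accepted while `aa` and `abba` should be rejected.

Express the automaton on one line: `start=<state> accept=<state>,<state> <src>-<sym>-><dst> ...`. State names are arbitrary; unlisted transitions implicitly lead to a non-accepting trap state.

start=s0 accept=s4 s0-a->s5 s0-b->s1 s1-a->s5 s1-b->s2 s2-a->s3 s2-b->s5 s3-a->s5 s3-b->s4 s4-a->s4 s4-b->s4 s5-a->s5 s5-b->s5

Walk along `bbab` while the input agrees: from s0 take `b` to s1, and so on. Any deviation drops to the rejecting sink s5. Once s4 is reached the prefix is confirmed and every continuation is accepted.
With 6 states:
        a   b  
>  s0   s5  s1 
   s1   s5  s2 
   s2   s3  s5 
   s3   s5  s4 
 * s4   s4  s4 
   s5   s5  s5 
(> = start, * = accepting)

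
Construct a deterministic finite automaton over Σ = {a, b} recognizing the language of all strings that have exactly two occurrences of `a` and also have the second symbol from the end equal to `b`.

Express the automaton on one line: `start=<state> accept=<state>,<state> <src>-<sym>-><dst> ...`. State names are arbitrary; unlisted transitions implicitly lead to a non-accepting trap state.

Run two small machines in parallel and take their product. The first has 4 states tracking the count of `a`s, saturating at 3; the second has 7 states tracking the last 2 symbols read. A product state is a pair (one from each), accepting exactly when both do. Minimizing collapses redundant product states.
With 8 states:
        a   b  
>  S0   S1  S0 
   S1   S2  S3 
   S2   S4  S5 
   S3   S6  S3 
   S4   S4  S4 
   S5   S4  S7 
 * S6   S4  S5 
 * S7   S4  S7 
(> = start, * = accepting)

start=S0 accept=S6,S7 S0-a->S1 S0-b->S0 S1-a->S2 S1-b->S3 S2-a->S4 S2-b->S5 S3-a->S6 S3-b->S3 S4-a->S4 S4-b->S4 S5-a->S4 S5-b->S7 S6-a->S4 S6-b->S5 S7-a->S4 S7-b->S7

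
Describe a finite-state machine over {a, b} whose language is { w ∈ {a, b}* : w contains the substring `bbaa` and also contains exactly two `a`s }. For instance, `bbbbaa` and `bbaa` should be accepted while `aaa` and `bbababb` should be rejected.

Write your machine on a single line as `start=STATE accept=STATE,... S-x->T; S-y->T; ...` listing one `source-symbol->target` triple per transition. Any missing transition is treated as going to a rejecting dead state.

Run two small machines in parallel and take their product. The first has 5 states tracking whether and how much of `bbaa` has been seen; the second has 4 states tracking the count of `a`s, saturating at 3. A product state is a pair (one from each), accepting exactly when both do. Equivalent product states are then merged.
With 6 states:
        a   b  
>  s0   s1  s2 
   s1   s1  s1 
   s2   s1  s3 
   s3   s4  s3 
   s4   s5  s1 
 * s5   s1  s5 
(> = start, * = accepting)

start=s0; accept=s5; s0-a->s1; s0-b->s2; s1-a->s1; s1-b->s1; s2-a->s1; s2-b->s3; s3-a->s4; s3-b->s3; s4-a->s5; s4-b->s1; s5-a->s1; s5-b->s5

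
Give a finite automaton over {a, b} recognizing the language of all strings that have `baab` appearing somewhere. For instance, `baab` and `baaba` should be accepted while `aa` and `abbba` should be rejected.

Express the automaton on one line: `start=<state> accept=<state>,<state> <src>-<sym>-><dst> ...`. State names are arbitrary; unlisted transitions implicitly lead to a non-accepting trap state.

States s0..s3 record the length of the longest prefix of `baab` that matches the current input suffix. Reaching s4 means `baab` has been seen, and we stay there forever. Accept from s4.
5 states suffice.
        a   b  
>  s0   s0  s1 
   s1   s2  s1 
   s2   s3  s1 
   s3   s0  s4 
 * s4   s4  s4 
(> = start, * = accepting)

start=s0 accept=s4 s0-a->s0 s0-b->s1 s1-a->s2 s1-b->s1 s2-a->s3 s2-b->s1 s3-a->s0 s3-b->s4 s4-a->s4 s4-b->s4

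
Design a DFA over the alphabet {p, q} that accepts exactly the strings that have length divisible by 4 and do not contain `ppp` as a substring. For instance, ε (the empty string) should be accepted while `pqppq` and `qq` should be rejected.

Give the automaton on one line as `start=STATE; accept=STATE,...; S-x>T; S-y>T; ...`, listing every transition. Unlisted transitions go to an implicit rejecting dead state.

start=s0; accept=s0,s10,s11; s0-p>s1; s0-q>s2; s1-p>s3; s1-q>s4; s2-p>s5; s2-q>s4; s3-p>s6; s3-q>s7; s4-p>s8; s4-q>s7; s5-p>s9; s5-q>s7; s6-p>s6; s6-q>s6; s7-p>s10; s7-q>s0; s8-p>s11; s8-q>s0; s9-p>s6; s9-q>s0; s10-p>s12; s10-q>s2; s11-p>s6; s11-q>s2; s12-p>s6; s12-q>s4

Build one automaton per condition and run them in lockstep. The first has 4 states tracking the input length modulo 4; the second has 4 states tracking partial matches of the forbidden pattern `ppp`. A product state is a pair (one from each), accepting exactly when both do. Equivalent product states are then merged.
13 states suffice.
          p    q  
>* s0     s1   s2 
   s1     s3   s4 
   s2     s5   s4 
   s3     s6   s7 
   s4     s8   s7 
   s5     s9   s7 
   s6     s6   s6 
   s7    s10   s0 
   s8    s11   s0 
   s9     s6   s0 
 * s10   s12   s2 
 * s11    s6   s2 
   s12    s6   s4 
(> = start, * = accepting)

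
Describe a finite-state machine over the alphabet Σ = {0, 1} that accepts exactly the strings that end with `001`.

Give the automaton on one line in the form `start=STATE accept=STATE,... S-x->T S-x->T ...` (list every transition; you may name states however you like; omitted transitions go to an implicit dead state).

start=A accept=D A-0->B A-1->A B-0->C B-1->A C-0->C C-1->D D-0->B D-1->A

Let each state record the length of the longest suffix of the input read so far that is also a prefix of `001`. B means the last symbol is `0`; C means the last 2 symbols are `00`; D means the last 3 symbols are `001`. Accept only at D, where the string currently ends in `001`.
With 4 states:
       0  1 
>  A   B  A 
   B   C  A 
   C   C  D 
 * D   B  A 
(> = start, * = accepting)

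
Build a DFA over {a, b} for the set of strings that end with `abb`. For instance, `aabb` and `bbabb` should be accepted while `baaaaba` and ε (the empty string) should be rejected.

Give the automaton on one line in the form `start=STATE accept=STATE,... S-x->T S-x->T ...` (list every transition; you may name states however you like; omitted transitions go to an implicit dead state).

start=S0 accept=S3 S0-a->S1 S0-b->S0 S1-a->S1 S1-b->S2 S2-a->S1 S2-b->S3 S3-a->S1 S3-b->S0

Remember how much of `abb` the current input suffix matches. State S0 means no match yet; S1 means the last symbol is `a`; S2 means the last 2 symbols are `ab`; S3 means the last 3 symbols are `abb`. Only S3 accepts. On a mismatch, fall back to the longest proper suffix that is still a prefix of `abb`.
A 4-state machine:
        a   b  
>  S0   S1  S0 
   S1   S1  S2 
   S2   S1  S3 
 * S3   S1  S0 
(> = start, * = accepting)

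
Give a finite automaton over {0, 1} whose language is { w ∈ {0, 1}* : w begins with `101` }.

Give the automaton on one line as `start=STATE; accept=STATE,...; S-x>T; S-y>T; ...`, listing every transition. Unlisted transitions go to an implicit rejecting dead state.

Walk along `101` while the input agrees: from q0 take `1` to q1, and so on. Any deviation drops to the rejecting sink q4. Once q3 is reached the prefix is confirmed and every continuation is accepted.
A 5-state machine:
        0   1  
>  q0   q4  q1 
   q1   q2  q4 
   q2   q4  q3 
 * q3   q3  q3 
   q4   q4  q4 
(> = start, * = accepting)

start=q0; accept=q3; q0-0>q4; q0-1>q1; q1-0>q2; q1-1>q4; q2-0>q4; q2-1>q3; q3-0>q3; q3-1>q3; q4-0>q4; q4-1>q4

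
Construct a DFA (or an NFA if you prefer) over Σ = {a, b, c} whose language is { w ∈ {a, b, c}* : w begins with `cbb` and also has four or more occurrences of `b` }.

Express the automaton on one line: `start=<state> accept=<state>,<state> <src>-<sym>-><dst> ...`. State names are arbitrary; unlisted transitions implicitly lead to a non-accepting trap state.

start=s0 accept=s6 s0-a->s1 s0-b->s1 s0-c->s2 s1-a->s1 s1-b->s1 s1-c->s1 s2-a->s1 s2-b->s3 s2-c->s1 s3-a->s1 s3-b->s4 s3-c->s1 s4-a->s4 s4-b->s5 s4-c->s4 s5-a->s5 s5-b->s6 s5-c->s5 s6-a->s6 s6-b->s6 s6-c->s6

Run two small machines in parallel and take their product. One (5 states) tracks whether the input so far still matches the prefix `cbb`; the other (6 states) tracks the count of `b`s, saturating at 5. Each combined state is a pair, one component from each; accept when both components accept. Minimizing collapses redundant product states.
7 states suffice.
        a   b   c  
>  s0   s1  s1  s2 
   s1   s1  s1  s1 
   s2   s1  s3  s1 
   s3   s1  s4  s1 
   s4   s4  s5  s4 
   s5   s5  s6  s5 
 * s6   s6  s6  s6 
(> = start, * = accepting)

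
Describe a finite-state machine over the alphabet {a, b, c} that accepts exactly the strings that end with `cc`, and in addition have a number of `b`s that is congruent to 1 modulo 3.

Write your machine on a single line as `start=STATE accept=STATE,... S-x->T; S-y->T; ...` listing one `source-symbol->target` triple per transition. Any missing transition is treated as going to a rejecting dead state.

start=q0; accept=q7; q0-a->q0; q0-b->q1; q0-c->q2; q1-a->q1; q1-b->q3; q1-c->q4; q2-a->q0; q2-b->q1; q2-c->q5; q3-a->q3; q3-b->q0; q3-c->q6; q4-a->q1; q4-b->q3; q4-c->q7; q5-a->q0; q5-b->q1; q5-c->q5; q6-a->q3; q6-b->q0; q6-c->q8; q7-a->q1; q7-b->q3; q7-c->q7; q8-a->q3; q8-b->q0; q8-c->q8

Run two small machines in parallel and take their product. The first has 3 states tracking how much of the suffix `cc` has currently been matched; the second has 3 states tracking the count of `b`s modulo 3. A product state is a pair (one from each), accepting exactly when both do.
With 9 states:
        a   b   c  
>  q0   q0  q1  q2 
   q1   q1  q3  q4 
   q2   q0  q1  q5 
   q3   q3  q0  q6 
   q4   q1  q3  q7 
   q5   q0  q1  q5 
   q6   q3  q0  q8 
 * q7   q1  q3  q7 
   q8   q3  q0  q8 
(> = start, * = accepting)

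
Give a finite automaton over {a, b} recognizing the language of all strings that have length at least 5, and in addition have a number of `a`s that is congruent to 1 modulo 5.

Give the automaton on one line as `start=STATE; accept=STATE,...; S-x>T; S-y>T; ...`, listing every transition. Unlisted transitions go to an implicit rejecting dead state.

start=S0; accept=S12; S0-a>S1; S0-b>S2; S1-a>S3; S1-b>S4; S2-a>S4; S2-b>S5; S3-a>S6; S3-b>S3; S4-a>S3; S4-b>S7; S5-a>S7; S5-b>S8; S6-a>S9; S6-b>S6; S7-a>S3; S7-b>S10; S8-a>S10; S8-b>S11; S9-a>S11; S9-b>S9; S10-a>S3; S10-b>S12; S11-a>S12; S11-b>S11; S12-a>S3; S12-b>S12

Build one automaton per condition and run them in lockstep. The first has 7 states tracking the input length, saturating at 6; the second has 5 states tracking the count of `a`s modulo 5. A product state is a pair (one from each), accepting exactly when both do. Equivalent product states are then merged.
13 states suffice.
          a    b  
>  S0     S1   S2 
   S1     S3   S4 
   S2     S4   S5 
   S3     S6   S3 
   S4     S3   S7 
   S5     S7   S8 
   S6     S9   S6 
   S7     S3  S10 
   S8    S10  S11 
   S9    S11   S9 
   S10    S3  S12 
   S11   S12  S11 
 * S12    S3  S12 
(> = start, * = accepting)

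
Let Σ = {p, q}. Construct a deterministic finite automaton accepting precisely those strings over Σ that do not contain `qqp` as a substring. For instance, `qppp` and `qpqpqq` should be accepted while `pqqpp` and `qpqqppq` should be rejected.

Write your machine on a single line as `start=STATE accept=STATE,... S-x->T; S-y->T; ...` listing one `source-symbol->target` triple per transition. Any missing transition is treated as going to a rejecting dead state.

start=S0; accept=S0,S1,S2; S0-p->S0; S0-q->S1; S1-p->S0; S1-q->S2; S2-p->S3; S2-q->S2; S3-p->S3; S3-q->S3

Track partial matches of the forbidden pattern `qqp`. State S3 is a dead state reached once `qqp` has occurred; every other state accepts. S0 means no part of `qqp` is currently matched.
With 4 states:
        p   q  
>* S0   S0  S1 
 * S1   S0  S2 
 * S2   S3  S2 
   S3   S3  S3 
(> = start, * = accepting)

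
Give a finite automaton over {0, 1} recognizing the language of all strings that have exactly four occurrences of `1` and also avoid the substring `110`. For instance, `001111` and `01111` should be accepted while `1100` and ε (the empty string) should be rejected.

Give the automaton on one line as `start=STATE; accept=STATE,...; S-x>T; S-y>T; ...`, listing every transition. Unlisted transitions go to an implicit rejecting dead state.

Handle the two conditions separately and then intersect. The first has 6 states tracking the count of `1`s, saturating at 5; the second has 4 states tracking partial matches of the forbidden pattern `110`. A product state is a pair (one from each), accepting exactly when both do.
With 19 states:
          0    1  
>  s0     s0   s1 
   s1     s2   s3 
   s2     s2   s4 
   s3     s5   s6 
   s4     s7   s6 
   s5     s5   s8 
   s6     s8   s9 
   s7     s7  s10 
   s8     s8  s11 
 * s9    s11  s12 
   s10   s13   s9 
   s11   s11  s14 
   s12   s14  s12 
   s13   s13  s15 
   s14   s14  s14 
 * s15   s16  s12 
 * s16   s16  s17 
   s17   s18  s12 
   s18   s18  s17 
(> = start, * = accepting)

start=s0; accept=s9,s15,s16; s0-0>s0; s0-1>s1; s1-0>s2; s1-1>s3; s2-0>s2; s2-1>s4; s3-0>s5; s3-1>s6; s4-0>s7; s4-1>s6; s5-0>s5; s5-1>s8; s6-0>s8; s6-1>s9; s7-0>s7; s7-1>s10; s8-0>s8; s8-1>s11; s9-0>s11; s9-1>s12; s10-0>s13; s10-1>s9; s11-0>s11; s11-1>s14; s12-0>s14; s12-1>s12; s13-0>s13; s13-1>s15; s14-0>s14; s14-1>s14; s15-0>s16; s15-1>s12; s16-0>s16; s16-1>s17; s17-0>s18; s17-1>s12; s18-0>s18; s18-1>s17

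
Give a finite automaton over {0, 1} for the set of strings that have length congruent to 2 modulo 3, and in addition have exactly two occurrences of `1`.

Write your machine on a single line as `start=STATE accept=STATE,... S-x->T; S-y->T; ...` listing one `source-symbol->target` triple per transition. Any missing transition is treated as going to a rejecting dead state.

start=A; accept=F; A-0->B; A-1->C; B-0->D; B-1->E; C-0->E; C-1->F; D-0->A; D-1->G; E-0->G; E-1->H; F-0->H; F-1->I; G-0->C; G-1->J; H-0->J; H-1->K; I-0->K; I-1->K; J-0->F; J-1->L; K-0->L; K-1->L; L-0->I; L-1->I

Build one automaton per condition and run them in lockstep. The first has 3 states tracking the input length modulo 3; the second has 4 states tracking the count of `1`s, saturating at 3. A product state is a pair (one from each), accepting exactly when both do.
       0  1 
>  A   B  C 
   B   D  E 
   C   E  F 
   D   A  G 
   E   G  H 
 * F   H  I 
   G   C  J 
   H   J  K 
   I   K  K 
   J   F  L 
   K   L  L 
   L   I  I 
(> = start, * = accepting)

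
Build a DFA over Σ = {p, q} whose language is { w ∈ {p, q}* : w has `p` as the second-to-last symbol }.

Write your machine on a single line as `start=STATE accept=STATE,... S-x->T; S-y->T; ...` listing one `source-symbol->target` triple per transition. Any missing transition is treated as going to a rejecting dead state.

start=S0; accept=S3,S4; S0-p->S1; S0-q->S2; S1-p->S3; S1-q->S4; S2-p->S5; S2-q->S6; S3-p->S3; S3-q->S4; S4-p->S5; S4-q->S6; S5-p->S3; S5-q->S4; S6-p->S5; S6-q->S6

A DFA must remember the last 2 symbols (since which symbol is second-to-last isn't known until the input ends). Use one state per possible window of the last ≤2 symbols; accept from those whose window starts with `p`.
        p   q  
>  S0   S1  S2 
   S1   S3  S4 
   S2   S5  S6 
 * S3   S3  S4 
 * S4   S5  S6 
   S5   S3  S4 
   S6   S5  S6 
(> = start, * = accepting)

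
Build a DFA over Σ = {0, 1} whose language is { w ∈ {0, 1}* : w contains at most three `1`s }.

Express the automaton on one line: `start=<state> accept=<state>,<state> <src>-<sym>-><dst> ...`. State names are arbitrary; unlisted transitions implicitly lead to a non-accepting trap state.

start=s0 accept=s0,s1,s2,s3 s0-0->s0 s0-1->s1 s1-0->s1 s1-1->s2 s2-0->s2 s2-1->s3 s3-0->s3 s3-1->s4 s4-0->s4 s4-1->s4

Count `1`s, saturating at 4: states s0 through s3 mean 0 through 3 `1`s seen; s4 means more than 3. Each `1` increments (capped at s4); other symbols loop. Accept from {s0, s1, s2, s3}.
A 5-state machine:
        0   1  
>* s0   s0  s1 
 * s1   s1  s2 
 * s2   s2  s3 
 * s3   s3  s4 
   s4   s4  s4 
(> = start, * = accepting)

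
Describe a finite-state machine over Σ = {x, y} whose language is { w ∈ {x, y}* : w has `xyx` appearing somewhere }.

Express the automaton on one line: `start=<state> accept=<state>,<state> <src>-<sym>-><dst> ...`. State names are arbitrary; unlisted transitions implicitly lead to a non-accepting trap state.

start=q0 accept=q3 q0-x->q1 q0-y->q0 q1-x->q1 q1-y->q2 q2-x->q3 q2-y->q0 q3-x->q3 q3-y->q3

Track how much of `xyx` has been matched so far: state q0 is no progress, q3 is the absorbing accept state reached once `xyx` has occurred. Intermediate states record partial matches; on a mismatch, fall back to the longest reusable overlap.
4 states suffice.
        x   y  
>  q0   q1  q0 
   q1   q1  q2 
   q2   q3  q0 
 * q3   q3  q3 
(> = start, * = accepting)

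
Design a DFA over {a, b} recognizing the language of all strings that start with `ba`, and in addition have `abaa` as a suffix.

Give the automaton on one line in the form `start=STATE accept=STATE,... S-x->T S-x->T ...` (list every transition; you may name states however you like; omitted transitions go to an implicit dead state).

start=S0 accept=S7 S0-a->S1 S0-b->S2 S1-a->S1 S1-b->S1 S2-a->S3 S2-b->S1 S3-a->S3 S3-b->S4 S4-a->S5 S4-b->S6 S5-a->S7 S5-b->S4 S6-a->S3 S6-b->S6 S7-a->S3 S7-b->S4

Build one automaton per condition and run them in lockstep. One (4 states) tracks whether the input so far still matches the prefix `ba`; the other (5 states) tracks how much of the suffix `abaa` has currently been matched. Each combined state is a pair, one component from each; accept when both components accept. After merging equivalent states the machine shrinks.
8 states suffice.
        a   b  
>  S0   S1  S2 
   S1   S1  S1 
   S2   S3  S1 
   S3   S3  S4 
   S4   S5  S6 
   S5   S7  S4 
   S6   S3  S6 
 * S7   S3  S4 
(> = start, * = accepting)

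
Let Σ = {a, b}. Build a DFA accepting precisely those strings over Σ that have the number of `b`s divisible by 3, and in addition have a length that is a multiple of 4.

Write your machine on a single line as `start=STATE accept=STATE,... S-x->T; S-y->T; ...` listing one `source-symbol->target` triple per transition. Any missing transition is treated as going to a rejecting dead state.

Build one automaton per condition and run them in lockstep. One (3 states) tracks the count of `b`s modulo 3; the other (4 states) tracks the input length modulo 4. Each combined state is a pair, one component from each; accept when both components accept.
          a    b  
>* S0     S1   S2 
   S1     S3   S4 
   S2     S4   S5 
   S3     S6   S7 
   S4     S7   S8 
   S5     S8   S6 
   S6     S0   S9 
   S7     S9  S10 
   S8    S10   S0 
   S9     S2  S11 
   S10   S11   S1 
   S11    S5   S3 
(> = start, * = accepting)

start=S0; accept=S0; S0-a->S1; S0-b->S2; S1-a->S3; S1-b->S4; S2-a->S4; S2-b->S5; S3-a->S6; S3-b->S7; S4-a->S7; S4-b->S8; S5-a->S8; S5-b->S6; S6-a->S0; S6-b->S9; S7-a->S9; S7-b->S10; S8-a->S10; S8-b->S0; S9-a->S2; S9-b->S11; S10-a->S11; S10-b->S1; S11-a->S5; S11-b->S3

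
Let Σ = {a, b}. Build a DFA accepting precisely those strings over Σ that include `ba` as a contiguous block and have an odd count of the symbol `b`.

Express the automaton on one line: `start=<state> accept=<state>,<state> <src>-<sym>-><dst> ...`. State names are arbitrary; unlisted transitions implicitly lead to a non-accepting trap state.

Handle the two conditions separately and then intersect. One (3 states) tracks whether and how much of `ba` has been seen; the other (2 states) tracks the count of `b`s modulo 2. Each combined state is a pair, one component from each; accept when both components accept.
With 5 states:
        a   b  
>  q0   q0  q1 
   q1   q2  q3 
 * q2   q2  q4 
   q3   q4  q1 
   q4   q4  q2 
(> = start, * = accepting)

start=q0 accept=q2 q0-a->q0 q0-b->q1 q1-a->q2 q1-b->q3 q2-a->q2 q2-b->q4 q3-a->q4 q3-b->q1 q4-a->q4 q4-b->q2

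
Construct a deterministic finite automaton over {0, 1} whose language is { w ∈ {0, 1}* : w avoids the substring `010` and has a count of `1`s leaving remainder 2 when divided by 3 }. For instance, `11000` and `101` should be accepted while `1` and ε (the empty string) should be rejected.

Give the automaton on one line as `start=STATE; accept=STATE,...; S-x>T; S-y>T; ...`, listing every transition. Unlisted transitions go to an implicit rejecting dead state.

start=q0; accept=q5,q7,q8; q0-0>q1; q0-1>q2; q1-0>q1; q1-1>q3; q2-0>q4; q2-1>q5; q3-0>q6; q3-1>q5; q4-0>q4; q4-1>q7; q5-0>q8; q5-1>q0; q6-0>q6; q6-1>q9; q7-0>q9; q7-1>q0; q8-0>q8; q8-1>q10; q9-0>q9; q9-1>q11; q10-0>q11; q10-1>q2; q11-0>q11; q11-1>q6

Build one automaton per condition and run them in lockstep. One (4 states) tracks partial matches of the forbidden pattern `010`; the other (3 states) tracks the count of `1`s modulo 3. Each combined state is a pair, one component from each; accept when both components accept.
A 12-state machine:
          0    1  
>  q0     q1   q2 
   q1     q1   q3 
   q2     q4   q5 
   q3     q6   q5 
   q4     q4   q7 
 * q5     q8   q0 
   q6     q6   q9 
 * q7     q9   q0 
 * q8     q8  q10 
   q9     q9  q11 
   q10   q11   q2 
   q11   q11   q6 
(> = start, * = accepting)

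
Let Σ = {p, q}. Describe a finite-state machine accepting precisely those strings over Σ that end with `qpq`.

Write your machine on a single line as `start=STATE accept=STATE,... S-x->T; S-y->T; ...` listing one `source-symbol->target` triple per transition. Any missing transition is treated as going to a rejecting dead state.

Let each state record the length of the longest suffix of the input read so far that is also a prefix of `qpq`. s1 means the last symbol is `q`; s2 means the last 2 symbols are `qp`; s3 means the last 3 symbols are `qpq`. Accept only at s3, where the string currently ends in `qpq`.
        p   q  
>  s0   s0  s1 
   s1   s2  s1 
   s2   s0  s3 
 * s3   s2  s1 
(> = start, * = accepting)

start=s0; accept=s3; s0-p->s0; s0-q->s1; s1-p->s2; s1-q->s1; s2-p->s0; s2-q->s3; s3-p->s2; s3-q->s1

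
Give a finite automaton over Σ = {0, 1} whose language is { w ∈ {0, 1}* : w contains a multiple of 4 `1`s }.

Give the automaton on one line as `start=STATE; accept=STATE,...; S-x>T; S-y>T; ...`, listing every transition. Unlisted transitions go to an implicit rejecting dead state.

Keep the running count of `1`s modulo 4: each `1` advances along the cycle A → B → C → D → A while other symbols loop. Accept at A.
       0  1 
>* A   A  B 
   B   B  C 
   C   C  D 
   D   D  A 
(> = start, * = accepting)

start=A; accept=A; A-0>A; A-1>B; B-0>B; B-1>C; C-0>C; C-1>D; D-0>D; D-1>A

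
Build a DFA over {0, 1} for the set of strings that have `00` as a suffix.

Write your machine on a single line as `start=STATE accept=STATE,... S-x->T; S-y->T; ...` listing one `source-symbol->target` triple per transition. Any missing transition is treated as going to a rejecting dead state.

Let each state record the length of the longest suffix of the input read so far that is also a prefix of `00`. q1 means the last symbol is `0`; q2 means the last 2 symbols are `00`. Accept only at q2, where the string currently ends in `00`.
        0   1  
>  q0   q1  q0 
   q1   q2  q0 
 * q2   q2  q0 
(> = start, * = accepting)

start=q0; accept=q2; q0-0->q1; q0-1->q0; q1-0->q2; q1-1->q0; q2-0->q2; q2-1->q0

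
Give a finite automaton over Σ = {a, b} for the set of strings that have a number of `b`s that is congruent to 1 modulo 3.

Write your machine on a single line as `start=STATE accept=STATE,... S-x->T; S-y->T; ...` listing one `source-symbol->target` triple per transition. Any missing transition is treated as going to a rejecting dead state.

start=q0; accept=q1; q0-a->q0; q0-b->q1; q1-a->q1; q1-b->q2; q2-a->q2; q2-b->q0

Keep the running count of `b`s modulo 3: each `b` advances along the cycle q0 → q1 → q2 → q0 while other symbols loop. Accept at q1.
A 3-state machine:
        a   b  
>  q0   q0  q1 
 * q1   q1  q2 
   q2   q2  q0 
(> = start, * = accepting)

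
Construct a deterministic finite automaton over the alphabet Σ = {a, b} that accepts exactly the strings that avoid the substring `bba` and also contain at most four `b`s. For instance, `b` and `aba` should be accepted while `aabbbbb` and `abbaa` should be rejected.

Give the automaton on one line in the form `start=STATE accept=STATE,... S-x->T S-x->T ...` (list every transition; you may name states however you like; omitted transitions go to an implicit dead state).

start=q0 accept=q0,q1,q2,q3,q4,q6,q7,q8,q9,q10,q11 q0-a->q0 q0-b->q1 q1-a->q2 q1-b->q3 q2-a->q2 q2-b->q4 q3-a->q5 q3-b->q6 q4-a->q7 q4-b->q6 q5-a->q5 q5-b->q5 q6-a->q5 q6-b->q8 q7-a->q7 q7-b->q9 q8-a->q5 q8-b->q5 q9-a->q10 q9-b->q8 q10-a->q10 q10-b->q11 q11-a->q11 q11-b->q5

Run two small machines in parallel and take their product. One (4 states) tracks partial matches of the forbidden pattern `bba`; the other (6 states) tracks the count of `b`s, saturating at 5. Each combined state is a pair, one component from each; accept when both components accept. Equivalent product states are then merged.
With 12 states:
          a    b  
>* q0     q0   q1 
 * q1     q2   q3 
 * q2     q2   q4 
 * q3     q5   q6 
 * q4     q7   q6 
   q5     q5   q5 
 * q6     q5   q8 
 * q7     q7   q9 
 * q8     q5   q5 
 * q9    q10   q8 
 * q10   q10  q11 
 * q11   q11   q5 
(> = start, * = accepting)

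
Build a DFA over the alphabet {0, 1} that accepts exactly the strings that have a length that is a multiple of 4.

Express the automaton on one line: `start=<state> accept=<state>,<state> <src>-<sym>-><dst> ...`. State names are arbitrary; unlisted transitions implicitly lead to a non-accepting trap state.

Only the length mod 4 matters, so use a 4-cycle: from any state, every input symbol moves to the next state, wrapping q3 back to q0. Mark q0 accepting.
With 4 states:
        0   1  
>* q0   q1  q1 
   q1   q2  q2 
   q2   q3  q3 
   q3   q0  q0 
(> = start, * = accepting)

start=q0 accept=q0 q0-0->q1 q0-1->q1 q1-0->q2 q1-1->q2 q2-0->q3 q2-1->q3 q3-0->q0 q3-1->q0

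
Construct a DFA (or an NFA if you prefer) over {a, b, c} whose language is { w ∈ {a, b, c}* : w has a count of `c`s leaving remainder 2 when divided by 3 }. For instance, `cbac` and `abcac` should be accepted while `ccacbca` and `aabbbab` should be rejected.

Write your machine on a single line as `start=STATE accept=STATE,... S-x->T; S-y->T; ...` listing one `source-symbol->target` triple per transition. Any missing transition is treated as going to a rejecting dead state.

start=S0; accept=S2; S0-a->S0; S0-b->S0; S0-c->S1; S1-a->S1; S1-b->S1; S1-c->S2; S2-a->S2; S2-b->S2; S2-c->S0

Keep the running count of `c`s modulo 3: each `c` advances along the cycle S0 → S1 → S2 → S0 while other symbols loop. Accept at S2.
With 3 states:
        a   b   c  
>  S0   S0  S0  S1 
   S1   S1  S1  S2 
 * S2   S2  S2  S0 
(> = start, * = accepting)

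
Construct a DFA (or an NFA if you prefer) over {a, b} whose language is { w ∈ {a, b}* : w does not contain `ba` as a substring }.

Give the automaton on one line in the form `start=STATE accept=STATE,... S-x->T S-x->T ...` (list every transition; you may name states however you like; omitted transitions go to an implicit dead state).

start=q0 accept=q0,q1 q0-a->q0 q0-b->q1 q1-a->q2 q1-b->q1 q2-a->q2 q2-b->q2

This is the complement of 'contains `ba`'. Use the same substring-matching states — q0 through q2 holding how much of `ba` has just been matched — but flip the accepting set: everything except the trap q2 accepts.
With 3 states:
        a   b  
>* q0   q0  q1 
 * q1   q2  q1 
   q2   q2  q2 
(> = start, * = accepting)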